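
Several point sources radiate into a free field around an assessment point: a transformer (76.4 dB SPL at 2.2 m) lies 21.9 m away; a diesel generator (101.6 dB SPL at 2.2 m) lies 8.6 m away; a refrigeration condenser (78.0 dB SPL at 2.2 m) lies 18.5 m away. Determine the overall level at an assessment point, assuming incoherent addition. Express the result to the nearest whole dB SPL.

Apply inverse-square spreading to bring every level to the receiver, then sum 10^(L/10).
transformer: 76.4 − 20·log₁₀(21.9/2.2) = 76.4 − 19.96 = 56.44 dB SPL.
diesel generator: 101.6 − 20·log₁₀(8.6/2.2) = 101.6 − 11.84 = 89.76 dB SPL.
refrigeration condenser: 78.0 − 20·log₁₀(18.5/2.2) = 78.0 − 18.49 = 59.51 dB SPL.
Σ 10^(L/10) = 9.472e+08 → L_total = 10·log₁₀(9.472e+08) = 89.76 dB SPL.

90 dB SPL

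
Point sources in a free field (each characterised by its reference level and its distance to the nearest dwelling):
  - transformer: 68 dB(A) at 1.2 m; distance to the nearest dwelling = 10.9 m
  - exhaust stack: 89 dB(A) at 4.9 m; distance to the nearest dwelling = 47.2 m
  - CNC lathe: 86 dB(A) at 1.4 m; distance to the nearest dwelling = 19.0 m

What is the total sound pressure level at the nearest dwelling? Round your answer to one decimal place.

70.3 dB(A)

Apply inverse-square spreading to bring every level to the receiver, then sum 10^(L/10).
transformer: 68 − 20·log₁₀(10.9/1.2) = 68 − 19.16 = 48.84 dB(A).
exhaust stack: 89 − 20·log₁₀(47.2/4.9) = 89 − 19.67 = 69.33 dB(A).
CNC lathe: 86 − 20·log₁₀(19.0/1.4) = 86 − 22.65 = 63.35 dB(A).
Σ 10^(L/10) = 1.080e+07 → L_total = 10·log₁₀(1.080e+07) = 70.33 dB(A).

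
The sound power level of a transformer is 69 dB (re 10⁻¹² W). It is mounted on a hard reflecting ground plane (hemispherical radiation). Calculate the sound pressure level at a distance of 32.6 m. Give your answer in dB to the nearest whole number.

Free-field hemispherical radiation: L_p = L_w − 10·log₁₀(2π·r²), r = 32.6 m.
2π·r² = 6678 m², 10·log₁₀ of that is 38.246 dB.
L_p = 69 − 38.246 = 30.75 dB.

31 dB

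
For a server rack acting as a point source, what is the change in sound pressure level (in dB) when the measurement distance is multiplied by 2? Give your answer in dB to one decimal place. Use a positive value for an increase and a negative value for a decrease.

With spherical spreading the level changes by −20·log₁₀(r₂/r₁).
ΔL = −20·log₁₀(2) = -6.02 dB.

-6.0 dB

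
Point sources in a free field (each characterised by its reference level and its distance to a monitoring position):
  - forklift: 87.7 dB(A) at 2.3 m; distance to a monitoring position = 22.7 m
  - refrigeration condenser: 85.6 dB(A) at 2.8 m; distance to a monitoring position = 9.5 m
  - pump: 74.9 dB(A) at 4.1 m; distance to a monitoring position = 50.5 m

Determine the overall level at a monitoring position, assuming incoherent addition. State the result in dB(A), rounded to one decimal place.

75.8 dB(A)

Propagate each source to the receiver with L = L_ref − 20·log₁₀(r/r_ref), then add intensities.
forklift: 87.7 − 20·log₁₀(22.7/2.3) = 87.7 − 19.89 = 67.81 dB(A).
refrigeration condenser: 85.6 − 20·log₁₀(9.5/2.8) = 85.6 − 10.61 = 74.99 dB(A).
pump: 74.9 − 20·log₁₀(50.5/4.1) = 74.9 − 21.81 = 53.09 dB(A).
Σ 10^(L/10) = 3.779e+07 → L_total = 10·log₁₀(3.779e+07) = 75.77 dB(A).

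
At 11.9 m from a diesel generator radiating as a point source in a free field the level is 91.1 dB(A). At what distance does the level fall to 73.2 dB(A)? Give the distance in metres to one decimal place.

For a point source L₁ − L₂ = 20·log₁₀(r₂/r₁), so r₂ = r₁·10^((L₁−L₂)/20).
r₂ = 11.9·10^((91.1−73.2)/20) = 11.9·10^(17.9/20) = 93.44 m.

93.4 m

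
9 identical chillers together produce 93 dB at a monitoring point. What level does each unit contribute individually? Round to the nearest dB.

83 dB

For N identical incoherent sources L_total = L₁ + 10·log₁₀ N, so L₁ = 93 − 10·log₁₀(9) = 93 − 9.542.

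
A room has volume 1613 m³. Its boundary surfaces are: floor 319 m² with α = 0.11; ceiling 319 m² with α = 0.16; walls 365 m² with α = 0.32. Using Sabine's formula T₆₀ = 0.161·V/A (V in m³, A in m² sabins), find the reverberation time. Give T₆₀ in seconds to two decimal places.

Summing Sᵢαᵢ: 319·0.11 + 319·0.16 + 365·0.32 = 202.93 m².
T₆₀ = 0.161·V/A = 0.161·1613/202.93 = 1.280 s.

1.28 s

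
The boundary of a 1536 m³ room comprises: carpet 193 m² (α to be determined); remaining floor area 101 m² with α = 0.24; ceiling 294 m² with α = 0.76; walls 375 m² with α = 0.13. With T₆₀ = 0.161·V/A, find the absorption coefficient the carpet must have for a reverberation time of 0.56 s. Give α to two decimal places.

0.75

A = 0.161·V/T₆₀ = 0.161·1536/0.56 = 441.60 m² sabins.
Absorption from the other surfaces = 101·0.24 + 294·0.76 + 375·0.13 = 296.43 m², so the carpet must supply 145.17 m² over 193 m².
α = 145.17/193 = 0.752.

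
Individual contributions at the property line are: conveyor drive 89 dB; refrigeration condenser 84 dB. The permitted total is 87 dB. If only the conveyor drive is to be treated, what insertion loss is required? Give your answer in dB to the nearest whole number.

5 dB

The untreated sources together contribute 10^(84/10) = 2.512e+08, i.e. 84.00 dB.
To meet 87 dB overall, the treated conveyor drive may contribute at most 10^(87/10) − 2.512e+08 = 2.500e+08, i.e. 83.98 dB.
So the conveyor drive must be reduced from 89 to 83.98 dB: IL = 5.02 dB.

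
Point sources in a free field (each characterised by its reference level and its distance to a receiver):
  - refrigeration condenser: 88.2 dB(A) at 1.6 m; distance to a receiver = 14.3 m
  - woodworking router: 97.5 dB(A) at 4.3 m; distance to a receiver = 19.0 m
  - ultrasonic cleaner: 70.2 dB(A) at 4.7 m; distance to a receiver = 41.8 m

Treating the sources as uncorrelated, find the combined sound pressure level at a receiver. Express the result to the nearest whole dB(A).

85 dB(A)

Propagate each source to the receiver with L = L_ref − 20·log₁₀(r/r_ref), then add intensities.
refrigeration condenser: 88.2 − 20·log₁₀(14.3/1.6) = 88.2 − 19.02 = 69.18 dB(A).
woodworking router: 97.5 − 20·log₁₀(19.0/4.3) = 97.5 − 12.91 = 84.59 dB(A).
ultrasonic cleaner: 70.2 − 20·log₁₀(41.8/4.7) = 70.2 − 18.98 = 51.22 dB(A).
Σ 10^(L/10) = 2.964e+08 → L_total = 10·log₁₀(2.964e+08) = 84.72 dB(A).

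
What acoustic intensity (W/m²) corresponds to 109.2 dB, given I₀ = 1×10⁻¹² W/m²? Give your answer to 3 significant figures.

L = 10·log₁₀(I/I₀) ⇒ I = I₀·10^(L/10) = 10⁻¹² × 10^10.92.

0.0832 W/m²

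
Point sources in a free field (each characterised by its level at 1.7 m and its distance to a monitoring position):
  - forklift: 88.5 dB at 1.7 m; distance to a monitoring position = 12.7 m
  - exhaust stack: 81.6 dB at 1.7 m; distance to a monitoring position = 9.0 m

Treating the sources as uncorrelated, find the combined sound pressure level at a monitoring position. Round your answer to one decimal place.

Propagate each source to the receiver with L = L_ref − 20·log₁₀(r/r_ref), then add intensities.
forklift: 88.5 − 20·log₁₀(12.7/1.7) = 88.5 − 17.47 = 71.03 dB.
exhaust stack: 81.6 − 20·log₁₀(9.0/1.7) = 81.6 − 14.48 = 67.12 dB.
Σ 10^(L/10) = 1.784e+07 → L_total = 10·log₁₀(1.784e+07) = 72.51 dB.

72.5 dB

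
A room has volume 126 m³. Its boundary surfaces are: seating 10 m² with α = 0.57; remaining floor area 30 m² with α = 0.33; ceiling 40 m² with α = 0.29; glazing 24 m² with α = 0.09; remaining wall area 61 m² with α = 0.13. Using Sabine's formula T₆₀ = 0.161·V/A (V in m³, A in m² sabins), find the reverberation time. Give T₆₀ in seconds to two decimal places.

Total absorption A = 10·0.57 + 30·0.33 + 40·0.29 + 24·0.09 + 61·0.13 = 37.29 m² sabins.
T₆₀ = 0.161 × 126 / 37.29 = 0.544 s.

0.54 s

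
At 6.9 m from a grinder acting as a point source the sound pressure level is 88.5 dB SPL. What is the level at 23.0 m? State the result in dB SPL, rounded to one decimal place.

Point-source attenuation: ΔL = 20·log₁₀(r₂/r₁) = 20·log₁₀(23.0/6.9) = 10.458 dB.
L₂ = 88.5 − 20·log₁₀(23.0/6.9) = 88.5 − 10.458 = 78.04 dB SPL.

78.0 dB SPL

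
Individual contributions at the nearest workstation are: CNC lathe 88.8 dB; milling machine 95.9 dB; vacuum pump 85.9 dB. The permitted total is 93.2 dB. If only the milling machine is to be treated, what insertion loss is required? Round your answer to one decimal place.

6.2 dB

The untreated sources together contribute 10^(88.8/10) + 10^(85.9/10) = 1.148e+09, i.e. 90.60 dB.
The limit corresponds to 10^(93.2/10) = 2.089e+09; subtracting the fixed part leaves 9.417e+08 for the milling machine, i.e. 89.74 dB.
Required insertion loss = 95.9 − 89.74 = 6.16 dB.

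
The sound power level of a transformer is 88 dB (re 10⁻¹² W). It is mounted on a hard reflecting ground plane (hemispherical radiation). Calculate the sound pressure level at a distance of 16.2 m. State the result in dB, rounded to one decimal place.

55.8 dB

Free-field hemispherical radiation: L_p = L_w − 10·log₁₀(2π·r²), r = 16.2 m.
2π·r² = 1649 m², 10·log₁₀ of that is 32.172 dB.
L_p = 88 − 32.172 = 55.83 dB.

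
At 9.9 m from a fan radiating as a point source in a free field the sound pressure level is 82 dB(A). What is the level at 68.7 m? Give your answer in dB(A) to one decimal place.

65.2 dB(A)

For a point source, L₂ = L₁ − 20·log₁₀(r₂/r₁).
L₂ = 82 − 20·log₁₀(68.7/9.9) = 82 − 16.826 = 65.17 dB(A).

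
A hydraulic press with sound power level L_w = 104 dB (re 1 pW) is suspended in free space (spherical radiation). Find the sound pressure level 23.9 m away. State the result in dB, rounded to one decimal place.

65.4 dB

Free-field spherical radiation: L_p = L_w − 10·log₁₀(4π·r²), r = 23.9 m.
4π·r² = 7178 m², 10·log₁₀ of that is 38.560 dB.
L_p = 104 − 38.560 = 65.44 dB.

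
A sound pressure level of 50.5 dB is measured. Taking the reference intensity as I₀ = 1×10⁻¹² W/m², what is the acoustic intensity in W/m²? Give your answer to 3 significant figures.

L = 10·log₁₀(I/I₀) ⇒ I = I₀·10^(L/10) = 10⁻¹² × 10^5.05.

1.12e-07 W/m²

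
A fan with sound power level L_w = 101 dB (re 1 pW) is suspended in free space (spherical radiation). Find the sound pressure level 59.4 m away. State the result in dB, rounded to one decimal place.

54.5 dB

The power spreads over a sphere of area 4π·r², so L_p = L_w − 10·log₁₀(4π·r²).
4π·r² = 4.434e+04 m², 10·log₁₀ of that is 46.468 dB.
L_p = 101 − 46.468 = 54.53 dB.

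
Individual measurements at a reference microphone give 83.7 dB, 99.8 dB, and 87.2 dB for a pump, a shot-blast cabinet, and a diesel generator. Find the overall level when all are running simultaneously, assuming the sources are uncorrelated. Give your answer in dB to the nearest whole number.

Incoherent sources combine by intensity addition: L_total = 10·log₁₀(Σ 10^(L_i/10)).
Σ 10^(L/10) = 10^(83.7/10) + 10^(99.8/10) + 10^(87.2/10) = 1.031e+10.
L_total = 10·log₁₀(1.031e+10) = 100.13 dB.

100 dB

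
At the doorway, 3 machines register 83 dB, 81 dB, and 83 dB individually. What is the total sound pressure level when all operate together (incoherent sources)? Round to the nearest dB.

For uncorrelated sources the intensities add, so convert each level to linear form, sum, and take 10·log₁₀ of the total.
Σ 10^(L/10) = 10^(83/10) + 10^(81/10) + 10^(83/10) = 5.249e+08.
L_total = 10·log₁₀(5.249e+08) = 87.20 dB.

87 dB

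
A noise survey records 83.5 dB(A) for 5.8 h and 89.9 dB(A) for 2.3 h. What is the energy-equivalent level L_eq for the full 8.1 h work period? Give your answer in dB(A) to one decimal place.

The energy average is taken in the linear domain: L_eq = 10·log₁₀[(Σ tᵢ·10^(Lᵢ/10))/T], T = 8.1 h.
Σ tᵢ·10^(Lᵢ/10) = 5.8·10^(83.5/10) + 2.3·10^(89.9/10) = 3.546e+09.
L_eq = 10·log₁₀(3.546e+09/8.1) = 86.41 dB(A).

86.4 dB(A)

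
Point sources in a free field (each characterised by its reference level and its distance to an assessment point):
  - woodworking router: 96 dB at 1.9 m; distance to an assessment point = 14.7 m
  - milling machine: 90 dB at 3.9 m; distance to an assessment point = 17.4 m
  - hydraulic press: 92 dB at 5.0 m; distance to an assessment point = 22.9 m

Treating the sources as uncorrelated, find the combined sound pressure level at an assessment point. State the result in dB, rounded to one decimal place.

Propagate each source to the receiver with L = L_ref − 20·log₁₀(r/r_ref), then add intensities.
woodworking router: 96 − 20·log₁₀(14.7/1.9) = 96 − 17.77 = 78.23 dB.
milling machine: 90 − 20·log₁₀(17.4/3.9) = 90 − 12.99 = 77.01 dB.
hydraulic press: 92 − 20·log₁₀(22.9/5.0) = 92 − 13.22 = 78.78 dB.
Σ 10^(L/10) = 1.923e+08 → L_total = 10·log₁₀(1.923e+08) = 82.84 dB.

82.8 dB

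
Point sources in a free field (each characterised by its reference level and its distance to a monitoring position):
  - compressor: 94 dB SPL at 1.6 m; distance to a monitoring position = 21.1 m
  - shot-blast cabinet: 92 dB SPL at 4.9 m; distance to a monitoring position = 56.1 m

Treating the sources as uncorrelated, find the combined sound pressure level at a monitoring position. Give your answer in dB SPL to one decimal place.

74.2 dB SPL

First find each source's level at the receiver (point-source: −20·log₁₀(r/r_ref)), then combine on an intensity basis.
compressor: 94 − 20·log₁₀(21.1/1.6) = 94 − 22.40 = 71.60 dB SPL.
shot-blast cabinet: 92 − 20·log₁₀(56.1/4.9) = 92 − 21.18 = 70.82 dB SPL.
Σ 10^(L/10) = 2.653e+07 → L_total = 10·log₁₀(2.653e+07) = 74.24 dB SPL.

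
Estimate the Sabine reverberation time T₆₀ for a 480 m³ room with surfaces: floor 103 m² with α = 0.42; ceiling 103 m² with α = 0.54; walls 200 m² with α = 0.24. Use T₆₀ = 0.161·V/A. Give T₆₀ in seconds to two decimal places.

0.53 s

Summing Sᵢαᵢ: 103·0.42 + 103·0.54 + 200·0.24 = 146.88 m².
T₆₀ = 0.161 × 480 / 146.88 = 0.526 s.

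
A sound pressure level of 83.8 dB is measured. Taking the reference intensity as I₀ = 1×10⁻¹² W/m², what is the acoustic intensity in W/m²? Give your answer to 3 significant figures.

0.000240 W/m²

I/I₀ = 10^(83.8/10) = 2.399e+08, so I = 2.399e+08 × 10⁻¹² W/m².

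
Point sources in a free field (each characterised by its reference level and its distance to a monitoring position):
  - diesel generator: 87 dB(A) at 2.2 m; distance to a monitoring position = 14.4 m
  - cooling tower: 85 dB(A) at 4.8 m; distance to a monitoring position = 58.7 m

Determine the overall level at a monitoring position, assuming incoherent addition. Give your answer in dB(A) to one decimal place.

First find each source's level at the receiver (point-source: −20·log₁₀(r/r_ref)), then combine on an intensity basis.
diesel generator: 87 − 20·log₁₀(14.4/2.2) = 87 − 16.32 = 70.68 dB(A).
cooling tower: 85 − 20·log₁₀(58.7/4.8) = 85 − 21.75 = 63.25 dB(A).
Σ 10^(L/10) = 1.381e+07 → L_total = 10·log₁₀(1.381e+07) = 71.40 dB(A).

71.4 dB(A)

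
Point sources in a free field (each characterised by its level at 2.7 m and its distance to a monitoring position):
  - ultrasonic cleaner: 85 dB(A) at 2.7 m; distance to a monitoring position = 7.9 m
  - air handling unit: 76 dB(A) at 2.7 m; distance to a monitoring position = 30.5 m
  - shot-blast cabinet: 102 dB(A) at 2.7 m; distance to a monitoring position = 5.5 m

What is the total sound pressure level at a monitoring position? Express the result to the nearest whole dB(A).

Apply inverse-square spreading to bring every level to the receiver, then sum 10^(L/10).
ultrasonic cleaner: 85 − 20·log₁₀(7.9/2.7) = 85 − 9.33 = 75.67 dB(A).
air handling unit: 76 − 20·log₁₀(30.5/2.7) = 76 − 21.06 = 54.94 dB(A).
shot-blast cabinet: 102 − 20·log₁₀(5.5/2.7) = 102 − 6.18 = 95.82 dB(A).
Σ 10^(L/10) = 3.857e+09 → L_total = 10·log₁₀(3.857e+09) = 95.86 dB(A).

96 dB(A)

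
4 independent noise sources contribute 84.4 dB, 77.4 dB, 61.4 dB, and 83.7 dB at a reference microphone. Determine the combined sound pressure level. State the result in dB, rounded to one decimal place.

87.5 dB

For uncorrelated sources the intensities add, so convert each level to linear form, sum, and take 10·log₁₀ of the total.
Σ 10^(L/10) = 10^(84.4/10) + 10^(77.4/10) + 10^(61.4/10) + 10^(83.7/10) = 5.662e+08.
L_total = 10·log₁₀(5.662e+08) = 87.53 dB.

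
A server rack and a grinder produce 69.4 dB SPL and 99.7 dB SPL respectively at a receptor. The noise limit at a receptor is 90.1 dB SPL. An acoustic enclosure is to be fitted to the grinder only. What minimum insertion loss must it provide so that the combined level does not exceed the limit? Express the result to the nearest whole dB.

Everything except the grinder sums to 10^(69.4/10) = 8.710e+06 in linear terms, 69.40 dB SPL.
To meet 90.1 dB SPL overall, the treated grinder may contribute at most 10^(90.1/10) − 8.710e+06 = 1.015e+09, i.e. 90.06 dB SPL.
Required insertion loss = 99.7 − 90.06 = 9.64 dB.

10 dB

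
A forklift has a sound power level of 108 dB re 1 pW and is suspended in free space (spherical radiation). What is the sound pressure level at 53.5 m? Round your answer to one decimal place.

62.4 dB

L_p = L_w − 10·log₁₀(4π·r²) with r = 53.5 m.
4π·r² = 3.597e+04 m², 10·log₁₀ of that is 45.559 dB.
L_p = 108 − 45.559 = 62.44 dB.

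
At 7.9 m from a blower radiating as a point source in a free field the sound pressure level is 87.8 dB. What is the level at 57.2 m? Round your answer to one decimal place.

70.6 dB

For a point source, L₂ = L₁ − 20·log₁₀(r₂/r₁).
L₂ = 87.8 − 20·log₁₀(57.2/7.9) = 87.8 − 17.195 = 70.60 dB.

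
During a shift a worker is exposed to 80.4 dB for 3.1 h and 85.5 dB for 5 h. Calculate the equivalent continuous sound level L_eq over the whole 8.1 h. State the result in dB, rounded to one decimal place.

Weight each interval's intensity by its duration and average over T = 8.1 h:
Σ tᵢ·10^(Lᵢ/10) = 3.1·10^(80.4/10) + 5·10^(85.5/10) = 2.114e+09.
L_eq = 10·log₁₀(2.114e+09/8.1) = 84.17 dB.

84.2 dB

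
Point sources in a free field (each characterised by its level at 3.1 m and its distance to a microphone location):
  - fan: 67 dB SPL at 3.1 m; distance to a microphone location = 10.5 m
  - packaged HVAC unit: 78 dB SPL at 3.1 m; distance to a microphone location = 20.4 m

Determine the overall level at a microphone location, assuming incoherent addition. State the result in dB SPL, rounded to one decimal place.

62.8 dB SPL

Propagate each source to the receiver with L = L_ref − 20·log₁₀(r/r_ref), then add intensities.
fan: 67 − 20·log₁₀(10.5/3.1) = 67 − 10.60 = 56.40 dB SPL.
packaged HVAC unit: 78 − 20·log₁₀(20.4/3.1) = 78 − 16.37 = 61.63 dB SPL.
Σ 10^(L/10) = 1.894e+06 → L_total = 10·log₁₀(1.894e+06) = 62.77 dB SPL.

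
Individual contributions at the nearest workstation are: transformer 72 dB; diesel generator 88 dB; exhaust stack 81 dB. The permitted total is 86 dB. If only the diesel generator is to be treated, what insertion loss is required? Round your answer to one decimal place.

The untreated sources together contribute 10^(72/10) + 10^(81/10) = 1.417e+08, i.e. 81.51 dB.
The limit corresponds to 10^(86/10) = 3.981e+08; subtracting the fixed part leaves 2.564e+08 for the diesel generator, i.e. 84.09 dB.
So the diesel generator must be reduced from 88 to 84.09 dB: IL = 3.91 dB.

3.9 dB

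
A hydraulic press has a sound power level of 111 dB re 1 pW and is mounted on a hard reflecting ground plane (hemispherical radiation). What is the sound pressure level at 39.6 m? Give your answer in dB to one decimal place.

71.1 dB

The power spreads over a hemisphere of area 2π·r², so L_p = L_w − 10·log₁₀(2π·r²).
2π·r² = 9853 m², 10·log₁₀ of that is 39.936 dB.
L_p = 111 − 39.936 = 71.06 dB.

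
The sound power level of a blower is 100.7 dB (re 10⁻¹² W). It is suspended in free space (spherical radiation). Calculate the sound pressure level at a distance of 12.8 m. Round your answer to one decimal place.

Free-field spherical radiation: L_p = L_w − 10·log₁₀(4π·r²), r = 12.8 m.
4π·r² = 2059 m², 10·log₁₀ of that is 33.136 dB.
L_p = 100.7 − 33.136 = 67.56 dB.

67.6 dB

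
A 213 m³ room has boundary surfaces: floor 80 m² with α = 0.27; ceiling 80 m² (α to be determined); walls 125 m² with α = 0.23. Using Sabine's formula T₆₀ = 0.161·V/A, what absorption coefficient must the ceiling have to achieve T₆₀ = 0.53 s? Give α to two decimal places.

Required total absorption A = 0.161·213/0.53 = 64.70 m².
Absorption from the other surfaces = 80·0.27 + 125·0.23 = 50.35 m², so the ceiling must supply 14.35 m² over 80 m².
α = 14.35/80 = 0.179.

0.18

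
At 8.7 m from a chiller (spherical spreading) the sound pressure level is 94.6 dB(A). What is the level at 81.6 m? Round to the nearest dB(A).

75 dB(A)

For a point source, L₂ = L₁ − 20·log₁₀(r₂/r₁).
L₂ = 94.6 − 20·log₁₀(81.6/8.7) = 94.6 − 19.443 = 75.16 dB(A).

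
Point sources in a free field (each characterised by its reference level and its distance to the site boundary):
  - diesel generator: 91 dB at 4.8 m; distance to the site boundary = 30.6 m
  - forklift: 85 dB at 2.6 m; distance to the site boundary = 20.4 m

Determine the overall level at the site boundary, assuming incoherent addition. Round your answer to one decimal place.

75.6 dB

First find each source's level at the receiver (point-source: −20·log₁₀(r/r_ref)), then combine on an intensity basis.
diesel generator: 91 − 20·log₁₀(30.6/4.8) = 91 − 16.09 = 74.91 dB.
forklift: 85 − 20·log₁₀(20.4/2.6) = 85 − 17.89 = 67.11 dB.
Σ 10^(L/10) = 3.611e+07 → L_total = 10·log₁₀(3.611e+07) = 75.58 dB.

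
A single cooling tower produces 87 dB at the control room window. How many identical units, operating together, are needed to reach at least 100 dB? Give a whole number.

N identical sources give L₁ + 10·log₁₀ N, so require 10·log₁₀ N ≥ 100 − 87 = 13.0 dB.
N ≥ 10^(13.0/10) = 19.953, so N = 20.

20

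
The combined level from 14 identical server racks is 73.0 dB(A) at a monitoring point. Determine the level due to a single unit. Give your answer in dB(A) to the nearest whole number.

62 dB(A)

Dividing the total intensity by 14 lowers the level by 10·log₁₀ 14 = 11.461 dB: L₁ = 73.0 − 11.461.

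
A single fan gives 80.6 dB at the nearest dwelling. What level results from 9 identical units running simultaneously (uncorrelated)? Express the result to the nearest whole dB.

90 dB

With 9 equal, uncorrelated contributions the intensity is 9× that of one unit, giving a rise of 10·log₁₀ 9.
L_total = 80.6 + 10·log₁₀(9) = 80.6 + 9.542 = 90.14 dB.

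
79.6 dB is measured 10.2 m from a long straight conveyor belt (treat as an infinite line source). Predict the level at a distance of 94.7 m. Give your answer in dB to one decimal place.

Line-source attenuation: ΔL = 10·log₁₀(r₂/r₁) = 10·log₁₀(94.7/10.2) = 9.677 dB.
L₂ = 79.6 − 10·log₁₀(94.7/10.2) = 79.6 − 9.677 = 69.92 dB.

69.9 dB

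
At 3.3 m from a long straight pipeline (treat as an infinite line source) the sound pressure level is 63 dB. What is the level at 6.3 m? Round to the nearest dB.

Cylindrical spreading from a line source gives a 10·log₁₀(r₂/r₁) drop.
L₂ = 63 − 10·log₁₀(6.3/3.3) = 63 − 2.808 = 60.19 dB.

60 dB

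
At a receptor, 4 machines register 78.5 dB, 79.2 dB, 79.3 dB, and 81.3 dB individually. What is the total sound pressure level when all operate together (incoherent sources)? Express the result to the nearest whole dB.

For uncorrelated sources the intensities add, so convert each level to linear form, sum, and take 10·log₁₀ of the total.
Σ 10^(L/10) = 10^(78.5/10) + 10^(79.2/10) + 10^(79.3/10) + 10^(81.3/10) = 3.740e+08.
L_total = 10·log₁₀(3.740e+08) = 85.73 dB.

86 dB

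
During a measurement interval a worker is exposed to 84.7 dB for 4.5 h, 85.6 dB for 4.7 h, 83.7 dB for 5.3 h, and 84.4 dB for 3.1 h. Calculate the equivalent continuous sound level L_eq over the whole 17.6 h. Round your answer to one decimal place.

The energy average is taken in the linear domain: L_eq = 10·log₁₀[(Σ tᵢ·10^(Lᵢ/10))/T], T = 17.6 h.
Σ tᵢ·10^(Lᵢ/10) = 4.5·10^(84.7/10) + 4.7·10^(85.6/10) + 5.3·10^(83.7/10) + 3.1·10^(84.4/10) = 5.131e+09.
L_eq = 10·log₁₀(5.131e+09/17.6) = 84.65 dB.

84.6 dB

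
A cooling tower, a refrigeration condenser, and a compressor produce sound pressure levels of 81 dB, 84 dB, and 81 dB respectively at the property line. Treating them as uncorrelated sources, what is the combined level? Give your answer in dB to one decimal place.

87.0 dB

For uncorrelated sources the intensities add, so convert each level to linear form, sum, and take 10·log₁₀ of the total.
Σ 10^(L/10) = 10^(81/10) + 10^(84/10) + 10^(81/10) = 5.030e+08.
L_total = 10·log₁₀(5.030e+08) = 87.02 dB.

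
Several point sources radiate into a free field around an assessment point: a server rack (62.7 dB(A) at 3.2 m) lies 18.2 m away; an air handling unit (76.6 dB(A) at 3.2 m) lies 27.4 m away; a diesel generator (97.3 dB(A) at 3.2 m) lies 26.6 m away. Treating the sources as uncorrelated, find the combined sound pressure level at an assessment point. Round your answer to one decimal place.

Propagate each source to the receiver with L = L_ref − 20·log₁₀(r/r_ref), then add intensities.
server rack: 62.7 − 20·log₁₀(18.2/3.2) = 62.7 − 15.10 = 47.60 dB(A).
air handling unit: 76.6 − 20·log₁₀(27.4/3.2) = 76.6 − 18.65 = 57.95 dB(A).
diesel generator: 97.3 − 20·log₁₀(26.6/3.2) = 97.3 − 18.39 = 78.91 dB(A).
Σ 10^(L/10) = 7.840e+07 → L_total = 10·log₁₀(7.840e+07) = 78.94 dB(A).

78.9 dB(A)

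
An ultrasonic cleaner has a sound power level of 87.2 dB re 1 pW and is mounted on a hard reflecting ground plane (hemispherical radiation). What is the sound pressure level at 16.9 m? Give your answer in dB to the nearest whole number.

55 dB

L_p = L_w − 10·log₁₀(2π·r²) with r = 16.9 m.
2π·r² = 1795 m², 10·log₁₀ of that is 32.540 dB.
L_p = 87.2 − 32.540 = 54.66 dB.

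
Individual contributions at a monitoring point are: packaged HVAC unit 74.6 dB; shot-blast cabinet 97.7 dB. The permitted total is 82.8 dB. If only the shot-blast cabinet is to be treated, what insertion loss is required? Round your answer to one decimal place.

15.6 dB

Fixed contribution from the other source: Σ 10^(L/10) = 10^(74.6/10) = 2.884e+07 (74.60 dB).
The limit corresponds to 10^(82.8/10) = 1.905e+08; subtracting the fixed part leaves 1.617e+08 for the shot-blast cabinet, i.e. 82.09 dB.
So the shot-blast cabinet must be reduced from 97.7 to 82.09 dB: IL = 15.61 dB.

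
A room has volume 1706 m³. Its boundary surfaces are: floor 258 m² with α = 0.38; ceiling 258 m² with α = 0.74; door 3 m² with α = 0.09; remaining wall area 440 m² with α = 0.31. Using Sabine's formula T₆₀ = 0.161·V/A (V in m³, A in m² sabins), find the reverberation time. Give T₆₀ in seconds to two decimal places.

0.65 s

Summing Sᵢαᵢ: 258·0.38 + 258·0.74 + 3·0.09 + 440·0.31 = 425.63 m².
T₆₀ = 0.161 × 1706 / 425.63 = 0.645 s.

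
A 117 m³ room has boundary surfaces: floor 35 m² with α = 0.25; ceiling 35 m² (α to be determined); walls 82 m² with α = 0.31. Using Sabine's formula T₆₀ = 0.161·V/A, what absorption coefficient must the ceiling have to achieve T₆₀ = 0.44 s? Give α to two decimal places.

Required total absorption A = 0.161·117/0.44 = 42.81 m².
Absorption from the other surfaces = 35·0.25 + 82·0.31 = 34.17 m², so the ceiling must supply 8.64 m² over 35 m².
α = 8.64/35 = 0.247.

0.25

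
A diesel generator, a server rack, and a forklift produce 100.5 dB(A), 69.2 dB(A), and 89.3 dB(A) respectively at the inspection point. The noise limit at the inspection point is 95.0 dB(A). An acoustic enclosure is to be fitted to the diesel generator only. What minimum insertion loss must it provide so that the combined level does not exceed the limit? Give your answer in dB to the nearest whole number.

7 dB

Fixed contribution from the other sources: Σ 10^(L/10) = 10^(69.2/10) + 10^(89.3/10) = 8.595e+08 (89.34 dB(A)).
The limit corresponds to 10^(95.0/10) = 3.162e+09; subtracting the fixed part leaves 2.303e+09 for the diesel generator, i.e. 93.62 dB(A).
Required insertion loss = 100.5 − 93.62 = 6.88 dB.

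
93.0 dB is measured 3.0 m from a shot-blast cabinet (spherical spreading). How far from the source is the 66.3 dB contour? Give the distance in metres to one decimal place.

64.9 m

For a point source L₁ − L₂ = 20·log₁₀(r₂/r₁), so r₂ = r₁·10^((L₁−L₂)/20).
r₂ = 3.0·10^((93.0−66.3)/20) = 3.0·10^(26.7/20) = 64.88 m.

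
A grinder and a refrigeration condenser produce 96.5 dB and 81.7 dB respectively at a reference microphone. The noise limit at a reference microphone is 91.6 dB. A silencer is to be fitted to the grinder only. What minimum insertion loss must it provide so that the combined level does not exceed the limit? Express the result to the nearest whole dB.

Fixed contribution from the other source: Σ 10^(L/10) = 10^(81.7/10) = 1.479e+08 (81.70 dB).
The limit corresponds to 10^(91.6/10) = 1.445e+09; subtracting the fixed part leaves 1.298e+09 for the grinder, i.e. 91.13 dB.
Required insertion loss = 96.5 − 91.13 = 5.37 dB.

5 dB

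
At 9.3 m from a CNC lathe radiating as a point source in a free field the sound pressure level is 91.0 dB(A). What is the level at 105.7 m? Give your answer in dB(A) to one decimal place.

Spherical spreading from a point source gives a 20·log₁₀(r₂/r₁) drop.
L₂ = 91.0 − 20·log₁₀(105.7/9.3) = 91.0 − 21.112 = 69.89 dB(A).

69.9 dB(A)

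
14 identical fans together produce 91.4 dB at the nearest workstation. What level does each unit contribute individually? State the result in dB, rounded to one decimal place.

14 equal contributions raise the level by 10·log₁₀ 14 = 11.461 dB, so each unit alone gives 91.4 − 11.461.

79.9 dB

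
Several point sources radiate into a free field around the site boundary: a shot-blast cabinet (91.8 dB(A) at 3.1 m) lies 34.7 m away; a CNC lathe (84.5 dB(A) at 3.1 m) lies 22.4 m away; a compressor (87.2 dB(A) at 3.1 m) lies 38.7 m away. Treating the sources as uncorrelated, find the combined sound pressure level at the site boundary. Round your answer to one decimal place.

First find each source's level at the receiver (point-source: −20·log₁₀(r/r_ref)), then combine on an intensity basis.
shot-blast cabinet: 91.8 − 20·log₁₀(34.7/3.1) = 91.8 − 20.98 = 70.82 dB(A).
CNC lathe: 84.5 − 20·log₁₀(22.4/3.1) = 84.5 − 17.18 = 67.32 dB(A).
compressor: 87.2 − 20·log₁₀(38.7/3.1) = 87.2 − 21.93 = 65.27 dB(A).
Σ 10^(L/10) = 2.085e+07 → L_total = 10·log₁₀(2.085e+07) = 73.19 dB(A).

73.2 dB(A)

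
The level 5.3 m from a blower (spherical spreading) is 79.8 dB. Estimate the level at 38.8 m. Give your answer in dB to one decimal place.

62.5 dB

For a point source, L₂ = L₁ − 20·log₁₀(r₂/r₁).
L₂ = 79.8 − 20·log₁₀(38.8/5.3) = 79.8 − 17.291 = 62.51 dB.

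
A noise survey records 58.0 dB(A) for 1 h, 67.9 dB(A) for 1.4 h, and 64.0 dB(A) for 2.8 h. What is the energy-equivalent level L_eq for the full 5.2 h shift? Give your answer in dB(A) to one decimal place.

Weight each interval's intensity by its duration and average over T = 5.2 h:
Σ tᵢ·10^(Lᵢ/10) = 1·10^(58.0/10) + 1.4·10^(67.9/10) + 2.8·10^(64.0/10) = 1.630e+07.
L_eq = 10·log₁₀(1.630e+07/5.2) = 64.96 dB(A).

65.0 dB(A)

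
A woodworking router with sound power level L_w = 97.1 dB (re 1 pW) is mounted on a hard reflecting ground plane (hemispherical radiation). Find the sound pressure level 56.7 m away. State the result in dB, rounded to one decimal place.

L_p = L_w − 10·log₁₀(2π·r²) with r = 56.7 m.
2π·r² = 2.02e+04 m², 10·log₁₀ of that is 43.053 dB.
L_p = 97.1 − 43.053 = 54.05 dB.

54.0 dB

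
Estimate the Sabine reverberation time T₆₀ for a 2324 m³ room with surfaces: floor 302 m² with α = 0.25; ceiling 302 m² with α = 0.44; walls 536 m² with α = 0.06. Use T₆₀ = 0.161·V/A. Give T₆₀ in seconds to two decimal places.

1.56 s

Total absorption A = 302·0.25 + 302·0.44 + 536·0.06 = 240.54 m² sabins.
T₆₀ = 0.161 × 2324 / 240.54 = 1.556 s.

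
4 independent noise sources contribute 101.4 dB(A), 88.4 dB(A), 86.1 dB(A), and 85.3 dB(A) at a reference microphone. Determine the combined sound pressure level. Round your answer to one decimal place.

Incoherent sources combine by intensity addition: L_total = 10·log₁₀(Σ 10^(L_i/10)).
Σ 10^(L/10) = 10^(101.4/10) + 10^(88.4/10) + 10^(86.1/10) + 10^(85.3/10) = 1.524e+10.
L_total = 10·log₁₀(1.524e+10) = 101.83 dB(A).

101.8 dB(A)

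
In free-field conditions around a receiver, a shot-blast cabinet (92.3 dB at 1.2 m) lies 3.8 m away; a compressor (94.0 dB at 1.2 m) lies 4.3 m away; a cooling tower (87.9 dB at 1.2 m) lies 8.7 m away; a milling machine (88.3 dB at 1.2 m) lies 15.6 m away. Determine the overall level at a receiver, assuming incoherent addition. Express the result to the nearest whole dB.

86 dB

Apply inverse-square spreading to bring every level to the receiver, then sum 10^(L/10).
shot-blast cabinet: 92.3 − 20·log₁₀(3.8/1.2) = 92.3 − 10.01 = 82.29 dB.
compressor: 94.0 − 20·log₁₀(4.3/1.2) = 94.0 − 11.09 = 82.91 dB.
cooling tower: 87.9 − 20·log₁₀(8.7/1.2) = 87.9 − 17.21 = 70.69 dB.
milling machine: 88.3 − 20·log₁₀(15.6/1.2) = 88.3 − 22.28 = 66.02 dB.
Σ 10^(L/10) = 3.807e+08 → L_total = 10·log₁₀(3.807e+08) = 85.81 dB.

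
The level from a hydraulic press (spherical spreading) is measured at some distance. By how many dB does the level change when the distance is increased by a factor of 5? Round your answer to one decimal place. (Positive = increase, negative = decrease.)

-14.0 dB

With spherical spreading the level changes by −20·log₁₀(r₂/r₁).
ΔL = −20·log₁₀(5) = -13.98 dB.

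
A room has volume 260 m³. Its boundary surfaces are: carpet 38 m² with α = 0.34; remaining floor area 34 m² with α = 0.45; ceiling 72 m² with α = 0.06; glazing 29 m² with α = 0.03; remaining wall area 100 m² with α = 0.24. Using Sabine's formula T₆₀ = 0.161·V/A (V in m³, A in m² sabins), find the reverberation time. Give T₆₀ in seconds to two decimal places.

Total absorption A = 38·0.34 + 34·0.45 + 72·0.06 + 29·0.03 + 100·0.24 = 57.41 m² sabins.
T₆₀ = 0.161·V/A = 0.161·260/57.41 = 0.729 s.

0.73 s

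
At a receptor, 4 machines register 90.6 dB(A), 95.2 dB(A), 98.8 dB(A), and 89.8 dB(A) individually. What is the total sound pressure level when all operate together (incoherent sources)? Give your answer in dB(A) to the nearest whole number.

101 dB(A)

For uncorrelated sources the intensities add, so convert each level to linear form, sum, and take 10·log₁₀ of the total.
Σ 10^(L/10) = 10^(90.6/10) + 10^(95.2/10) + 10^(98.8/10) + 10^(89.8/10) = 1.300e+10.
L_total = 10·log₁₀(1.300e+10) = 101.14 dB(A).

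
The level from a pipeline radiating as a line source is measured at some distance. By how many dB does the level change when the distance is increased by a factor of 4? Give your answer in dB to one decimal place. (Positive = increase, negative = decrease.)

A line source loses 3 dB per doubling of distance; generally ΔL = −10·log₁₀(r₂/r₁).
ΔL = −10·log₁₀(4) = -6.02 dB.

-6.0 dB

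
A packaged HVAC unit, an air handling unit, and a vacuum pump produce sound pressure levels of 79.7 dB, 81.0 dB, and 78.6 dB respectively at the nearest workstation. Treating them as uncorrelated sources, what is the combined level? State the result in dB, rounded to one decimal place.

84.6 dB

For uncorrelated sources the intensities add, so convert each level to linear form, sum, and take 10·log₁₀ of the total.
Σ 10^(L/10) = 10^(79.7/10) + 10^(81.0/10) + 10^(78.6/10) = 2.917e+08.
L_total = 10·log₁₀(2.917e+08) = 84.65 dB.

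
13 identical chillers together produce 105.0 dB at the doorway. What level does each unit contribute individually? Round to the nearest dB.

13 equal contributions raise the level by 10·log₁₀ 13 = 11.139 dB, so each unit alone gives 105.0 − 11.139.

94 dB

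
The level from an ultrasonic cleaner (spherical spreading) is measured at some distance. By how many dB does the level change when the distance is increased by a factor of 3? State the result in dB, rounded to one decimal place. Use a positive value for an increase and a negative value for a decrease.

-9.5 dB

Point-source spreading: ΔL = −20·log₁₀(r₂/r₁).
ΔL = −20·log₁₀(3) = -9.54 dB.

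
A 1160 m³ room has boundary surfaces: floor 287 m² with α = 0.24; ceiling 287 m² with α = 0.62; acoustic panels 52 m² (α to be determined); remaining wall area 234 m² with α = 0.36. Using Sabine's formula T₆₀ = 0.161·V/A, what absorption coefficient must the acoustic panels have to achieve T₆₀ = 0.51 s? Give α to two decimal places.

Required total absorption A = 0.161·1160/0.51 = 366.20 m².
Absorption from the other surfaces = 287·0.24 + 287·0.62 + 234·0.36 = 331.06 m², so the acoustic panels must supply 35.14 m² over 52 m².
α = 35.14/52 = 0.676.

0.68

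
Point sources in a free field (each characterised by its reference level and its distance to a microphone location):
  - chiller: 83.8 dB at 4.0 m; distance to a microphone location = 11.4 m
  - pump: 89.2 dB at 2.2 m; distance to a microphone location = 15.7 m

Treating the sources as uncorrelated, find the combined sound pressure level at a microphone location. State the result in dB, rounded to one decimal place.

First find each source's level at the receiver (point-source: −20·log₁₀(r/r_ref)), then combine on an intensity basis.
chiller: 83.8 − 20·log₁₀(11.4/4.0) = 83.8 − 9.10 = 74.70 dB.
pump: 89.2 − 20·log₁₀(15.7/2.2) = 89.2 − 17.07 = 72.13 dB.
Σ 10^(L/10) = 4.587e+07 → L_total = 10·log₁₀(4.587e+07) = 76.61 dB.

76.6 dB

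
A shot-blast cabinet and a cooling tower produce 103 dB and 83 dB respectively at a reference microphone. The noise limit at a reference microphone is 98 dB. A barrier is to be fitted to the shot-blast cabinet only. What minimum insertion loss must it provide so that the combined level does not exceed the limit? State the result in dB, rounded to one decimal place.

Everything except the shot-blast cabinet sums to 10^(83/10) = 1.995e+08 in linear terms, 83.00 dB.
The limit corresponds to 10^(98/10) = 6.310e+09; subtracting the fixed part leaves 6.110e+09 for the shot-blast cabinet, i.e. 97.86 dB.
Required insertion loss = 103 − 97.86 = 5.14 dB.

5.1 dB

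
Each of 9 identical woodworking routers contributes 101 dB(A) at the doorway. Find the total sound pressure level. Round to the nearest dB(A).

L_total = L₁ + 10·log₁₀ N for N identical incoherent sources.
L_total = 101 + 10·log₁₀(9) = 101 + 9.542 = 110.54 dB(A).

111 dB(A)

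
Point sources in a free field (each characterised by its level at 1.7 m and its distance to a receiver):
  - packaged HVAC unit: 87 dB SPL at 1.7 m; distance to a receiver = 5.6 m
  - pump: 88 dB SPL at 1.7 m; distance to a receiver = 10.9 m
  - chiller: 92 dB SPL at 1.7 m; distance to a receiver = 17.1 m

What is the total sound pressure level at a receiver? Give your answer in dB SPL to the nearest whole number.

First find each source's level at the receiver (point-source: −20·log₁₀(r/r_ref)), then combine on an intensity basis.
packaged HVAC unit: 87 − 20·log₁₀(5.6/1.7) = 87 − 10.35 = 76.65 dB SPL.
pump: 88 − 20·log₁₀(10.9/1.7) = 88 − 16.14 = 71.86 dB SPL.
chiller: 92 − 20·log₁₀(17.1/1.7) = 92 − 20.05 = 71.95 dB SPL.
Σ 10^(L/10) = 7.720e+07 → L_total = 10·log₁₀(7.720e+07) = 78.88 dB SPL.

79 dB SPL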